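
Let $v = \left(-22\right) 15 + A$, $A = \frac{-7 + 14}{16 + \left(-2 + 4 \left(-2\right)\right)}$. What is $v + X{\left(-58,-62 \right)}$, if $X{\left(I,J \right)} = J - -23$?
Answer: $- \frac{2207}{6} \approx -367.83$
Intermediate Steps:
$X{\left(I,J \right)} = 23 + J$ ($X{\left(I,J \right)} = J + 23 = 23 + J$)
$A = \frac{7}{6}$ ($A = \frac{7}{16 - 10} = \frac{7}{6} \approx 1.1667$)
$v = - \frac{1973}{6}$ ($v = \left(-22\right) 15 + \frac{7}{6} = -330 + \frac{7}{6} = - \frac{1973}{6} \approx -328.83$)
$v + X{\left(-58,-62 \right)} = - \frac{1973}{6} + \left(23 - 62\right) = - \frac{1973}{6} - 39 = - \frac{2207}{6}$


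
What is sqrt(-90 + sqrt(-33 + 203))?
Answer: sqrt(-90 + sqrt(170)) ≈ 8.7728*I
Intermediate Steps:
sqrt(-90 + sqrt(-33 + 203)) = sqrt(-90 + sqrt(170))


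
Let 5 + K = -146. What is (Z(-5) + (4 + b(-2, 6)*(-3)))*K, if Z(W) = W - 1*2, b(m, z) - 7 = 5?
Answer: 5889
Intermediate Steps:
K = -151 (K = -5 - 146 = -151)
b(m, z) = 12 (b(m, z) = 7 + 5 = 12)
Z(W) = -2 + W (Z(W) = W - 2 = -2 + W)
(Z(-5) + (4 + b(-2, 6)*(-3)))*K = ((-2 - 5) + (4 + 12*(-3)))*(-151) = (-7 + (4 - 36))*(-151) = (-7 - 32)*(-151) = -39*(-151) = 5889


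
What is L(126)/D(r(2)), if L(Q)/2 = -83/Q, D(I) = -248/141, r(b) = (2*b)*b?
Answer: 3901/5208 ≈ 0.74904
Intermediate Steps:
r(b) = 2*b²
D(I) = -248/141 (D(I) = -248*1/141 = -248/141)
L(Q) = -166/Q (L(Q) = 2*(-83/Q) = -166/Q)
L(126)/D(r(2)) = (-166/126)/(-248/141) = -166*1/126*(-141/248) = -83/63*(-141/248) = 3901/5208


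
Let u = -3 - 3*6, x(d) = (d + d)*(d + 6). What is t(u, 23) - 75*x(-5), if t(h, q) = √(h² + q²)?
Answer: 750 + √970 ≈ 781.14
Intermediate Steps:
x(d) = 2*d*(6 + d) (x(d) = (2*d)*(6 + d) = 2*d*(6 + d))
u = -21 (u = -3 - 18 = -21)
t(u, 23) - 75*x(-5) = √((-21)² + 23²) - 150*(-5)*(6 - 5) = √(441 + 529) - 150*(-5) = √970 - 75*(-10) = √970 + 750 = 750 + √970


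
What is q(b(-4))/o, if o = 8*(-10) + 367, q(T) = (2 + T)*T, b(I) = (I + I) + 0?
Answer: 48/287 ≈ 0.16725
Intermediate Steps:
b(I) = 2*I (b(I) = 2*I + 0 = 2*I)
q(T) = T*(2 + T)
o = 287 (o = -80 + 367 = 287)
q(b(-4))/o = ((2*(-4))*(2 + 2*(-4)))/287 = -8*(2 - 8)*(1/287) = -8*(-6)*(1/287) = 48*(1/287) = 48/287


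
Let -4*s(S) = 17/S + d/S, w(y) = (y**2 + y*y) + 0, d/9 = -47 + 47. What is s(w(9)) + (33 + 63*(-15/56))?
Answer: 1304/81 ≈ 16.099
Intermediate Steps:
d = 0 (d = 9*(-47 + 47) = 9*0 = 0)
w(y) = 2*y**2 (w(y) = (y**2 + y**2) + 0 = 2*y**2 + 0 = 2*y**2)
s(S) = -17/(4*S) (s(S) = -(17/S + 0/S)/4 = -(17/S + 0)/4 = -17/(4*S))
s(w(9)) + (33 + 63*(-15/56)) = -17/(4*(2*9**2)) + (33 + 63*(-15/56)) = -17/(4*(2*81)) + (33 + 63*(-15*1/56)) = -17/4/162 + (33 + 63*(-15/56)) = -17/4*1/162 + (33 - 135/8) = -17/648 + 129/8 = 1304/81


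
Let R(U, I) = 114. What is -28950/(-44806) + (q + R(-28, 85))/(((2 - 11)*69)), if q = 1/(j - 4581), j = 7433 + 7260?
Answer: 65071031293/140680803456 ≈ 0.46254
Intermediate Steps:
j = 14693
q = 1/10112 (q = 1/(14693 - 4581) = 1/10112 ≈ 9.8892e-5)
-28950/(-44806) + (q + R(-28, 85))/(((2 - 11)*69)) = -28950/(-44806) + (1/10112 + 114)/(((2 - 11)*69)) = -28950*(-1/44806) + 1152769/(10112*((-9*69))) = 14475/22403 + (1152769/10112)/(-621) = 14475/22403 + (1152769/10112)*(-1/621) = 14475/22403 - 1152769/6279552 = 65071031293/140680803456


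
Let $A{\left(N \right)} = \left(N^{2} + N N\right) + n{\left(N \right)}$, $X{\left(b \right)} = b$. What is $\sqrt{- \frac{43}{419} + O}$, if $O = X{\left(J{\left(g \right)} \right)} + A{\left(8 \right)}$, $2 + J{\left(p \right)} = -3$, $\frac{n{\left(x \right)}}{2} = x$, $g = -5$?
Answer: $\frac{\sqrt{24384962}}{419} \approx 11.785$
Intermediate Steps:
$n{\left(x \right)} = 2 x$
$J{\left(p \right)} = -5$ ($J{\left(p \right)} = -2 - 3 = -5$)
$A{\left(N \right)} = 2 N + 2 N^{2}$ ($A{\left(N \right)} = \left(N^{2} + N N\right) + 2 N = \left(N^{2} + N^{2}\right) + 2 N = 2 N^{2} + 2 N = 2 N + 2 N^{2}$)
$O = 139$ ($O = -5 + 2 \cdot 8 \left(1 + 8\right) = -5 + 2 \cdot 8 \cdot 9 = -5 + 144 = 139$)
$\sqrt{- \frac{43}{419} + O} = \sqrt{- \frac{43}{419} + 139} = \sqrt{\frac{58198}{419}} = \frac{\sqrt{24384962}}{419}$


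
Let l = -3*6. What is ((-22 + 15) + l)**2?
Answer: 625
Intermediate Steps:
l = -18
((-22 + 15) + l)**2 = ((-22 + 15) - 18)**2 = (-7 - 18)**2 = (-25)**2 = 625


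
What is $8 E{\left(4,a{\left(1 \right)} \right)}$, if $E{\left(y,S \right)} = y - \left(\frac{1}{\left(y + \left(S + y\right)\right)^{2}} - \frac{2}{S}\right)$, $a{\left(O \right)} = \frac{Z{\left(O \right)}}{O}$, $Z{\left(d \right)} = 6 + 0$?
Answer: $\frac{5090}{147} \approx 34.626$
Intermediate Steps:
$Z{\left(d \right)} = 6$
$a{\left(O \right)} = \frac{6}{O}$
$E{\left(y,S \right)} = y - \frac{1}{\left(S + 2 y\right)^{2}} + \frac{2}{S}$ ($E{\left(y,S \right)} = y - \left(\frac{1}{\left(S + 2 y\right)^{2}} - \frac{2}{S}\right) = y - \frac{1}{\left(S + 2 y\right)^{2}} + \frac{2}{S}$)
$8 E{\left(4,a{\left(1 \right)} \right)} = 8 \left(4 - \frac{1}{\left(\frac{6}{1} + 2 \cdot 4\right)^{2}} + \frac{2}{6 \cdot 1^{-1}}\right) = 8 \left(4 - \frac{1}{\left(6 \cdot 1 + 8\right)^{2}} + \frac{2}{6 \cdot 1}\right) = 8 \left(4 - \frac{1}{\left(6 + 8\right)^{2}} + \frac{2}{6}\right) = 8 \left(4 - \frac{1}{196} + 2 \cdot \frac{1}{6}\right) = 8 \left(4 - \frac{1}{196} + \frac{1}{3}\right) = 8 \cdot \frac{2545}{588} = \frac{5090}{147}$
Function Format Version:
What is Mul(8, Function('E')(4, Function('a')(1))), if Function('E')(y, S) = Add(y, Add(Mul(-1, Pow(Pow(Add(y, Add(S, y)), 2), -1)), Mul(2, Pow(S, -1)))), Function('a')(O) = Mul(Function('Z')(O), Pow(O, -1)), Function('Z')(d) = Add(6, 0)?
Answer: Rational(5090, 147) ≈ 34.626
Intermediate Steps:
Function('Z')(d) = 6
Function('a')(O) = Mul(6, Pow(O, -1))
Function('E')(y, S) = Add(y, Mul(-1, Pow(Add(S, Mul(2, y)), -2)), Mul(2, Pow(S, -1))) (Function('E')(y, S) = Add(y, Add(Mul(-1, Pow(Pow(Add(S, Mul(2, y)), 2), -1)), Mul(2, Pow(S, -1)))) = Add(y, Add(Mul(-1, Pow(Add(S, Mul(2, y)), -2)), Mul(2, Pow(S, -1)))) = Add(y, Mul(-1, Pow(Add(S, Mul(2, y)), -2)), Mul(2, Pow(S, -1))))
Mul(8, Function('E')(4, Function('a')(1))) = Mul(8, Add(4, Mul(-1, Pow(Add(Mul(6, Pow(1, -1)), Mul(2, 4)), -2)), Mul(2, Pow(Mul(6, Pow(1, -1)), -1)))) = Mul(8, Add(4, Mul(-1, Pow(Add(Mul(6, 1), 8), -2)), Mul(2, Pow(Mul(6, 1), -1)))) = Mul(8, Add(4, Mul(-1, Pow(Add(6, 8), -2)), Mul(2, Pow(6, -1)))) = Mul(8, Add(4, Mul(-1, Pow(14, -2)), Mul(2, Rational(1, 6)))) = Mul(8, Add(4, Mul(-1, Rational(1, 196)), Rational(1, 3))) = Mul(8, Add(4, Rational(-1, 196), Rational(1, 3))) = Mul(8, Rational(2545, 588)) = Rational(5090, 147)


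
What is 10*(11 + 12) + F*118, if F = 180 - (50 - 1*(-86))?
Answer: 5422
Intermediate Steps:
F = 44 (F = 180 - (50 + 86) = 180 - 1*136 = 180 - 136 = 44)
10*(11 + 12) + F*118 = 10*(11 + 12) + 44*118 = 10*23 + 5192 = 230 + 5192 = 5422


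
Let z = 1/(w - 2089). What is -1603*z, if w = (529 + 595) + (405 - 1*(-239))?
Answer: 1603/321 ≈ 4.9938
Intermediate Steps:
w = 1768 (w = 1124 + (405 + 239) = 1124 + 644 = 1768)
z = -1/321 (z = 1/(1768 - 2089) = 1/(-321) = -1/321 ≈ -0.0031153)
-1603*z = -1603*(-1/321) = 1603/321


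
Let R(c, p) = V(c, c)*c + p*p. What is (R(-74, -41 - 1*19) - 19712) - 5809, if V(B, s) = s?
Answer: -16445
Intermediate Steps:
R(c, p) = c² + p² (R(c, p) = c*c + p*p = c² + p²)
(R(-74, -41 - 1*19) - 19712) - 5809 = (((-74)² + (-41 - 1*19)²) - 19712) - 5809 = ((5476 + (-41 - 19)²) - 19712) - 5809 = ((5476 + (-60)²) - 19712) - 5809 = ((5476 + 3600) - 19712) - 5809 = (9076 - 19712) - 5809 = -10636 - 5809 = -16445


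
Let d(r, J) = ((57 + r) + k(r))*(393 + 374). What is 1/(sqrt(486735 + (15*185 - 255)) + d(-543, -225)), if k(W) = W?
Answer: -20237/15971898046 - sqrt(2895)/47915694138 ≈ -1.2682e-6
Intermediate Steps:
d(r, J) = 43719 + 1534*r (d(r, J) = ((57 + r) + r)*(393 + 374) = (57 + 2*r)*767 = 43719 + 1534*r)
1/(sqrt(486735 + (15*185 - 255)) + d(-543, -225)) = 1/(sqrt(486735 + (15*185 - 255)) + (43719 + 1534*(-543))) = 1/(sqrt(486735 + (2775 - 255)) + (43719 - 832962)) = 1/(sqrt(486735 + 2520) - 789243) = 1/(sqrt(489255) - 789243) = 1/(13*sqrt(2895) - 789243) = 1/(-789243 + 13*sqrt(2895))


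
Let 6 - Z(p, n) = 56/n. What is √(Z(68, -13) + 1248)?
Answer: √212654/13 ≈ 35.473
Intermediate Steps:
Z(p, n) = 6 - 56/n
√(Z(68, -13) + 1248) = √((6 - 56/(-13)) + 1248) = √((6 - 56*(-1/13)) + 1248) = √((6 + 56/13) + 1248) = √(134/13 + 1248) = √(16358/13) = √212654/13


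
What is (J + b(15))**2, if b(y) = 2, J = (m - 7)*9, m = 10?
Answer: 841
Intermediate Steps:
J = 27 (J = (10 - 7)*9 = 3*9 = 27)
(J + b(15))**2 = (27 + 2)**2 = 29**2 = 841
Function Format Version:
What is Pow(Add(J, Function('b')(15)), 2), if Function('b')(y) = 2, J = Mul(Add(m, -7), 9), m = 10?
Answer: 841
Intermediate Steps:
J = 27 (J = Mul(Add(10, -7), 9) = Mul(3, 9) = 27)
Pow(Add(J, Function('b')(15)), 2) = Pow(Add(27, 2), 2) = Pow(29, 2) = 841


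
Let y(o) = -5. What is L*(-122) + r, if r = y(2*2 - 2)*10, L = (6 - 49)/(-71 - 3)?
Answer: -4473/37 ≈ -120.89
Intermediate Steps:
L = 43/74 (L = -43/(-74) = -43*(-1/74) = 43/74 ≈ 0.58108)
r = -50 (r = -5*10 = -50)
L*(-122) + r = (43/74)*(-122) - 50 = -2623/37 - 50 = -4473/37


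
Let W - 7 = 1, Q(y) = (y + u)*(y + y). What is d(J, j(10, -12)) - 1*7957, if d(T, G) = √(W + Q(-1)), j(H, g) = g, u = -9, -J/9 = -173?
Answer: -7957 + 2*√7 ≈ -7951.7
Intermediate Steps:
J = 1557 (J = -9*(-173) = 1557)
Q(y) = 2*y*(-9 + y) (Q(y) = (y - 9)*(y + y) = (-9 + y)*(2*y) = 2*y*(-9 + y))
W = 8 (W = 7 + 1 = 8)
d(T, G) = 2*√7 (d(T, G) = √(8 + 2*(-1)*(-9 - 1)) = √(8 + 2*(-1)*(-10)) = √(8 + 20) = √28 = 2*√7)
d(J, j(10, -12)) - 1*7957 = 2*√7 - 1*7957 = 2*√7 - 7957 = -7957 + 2*√7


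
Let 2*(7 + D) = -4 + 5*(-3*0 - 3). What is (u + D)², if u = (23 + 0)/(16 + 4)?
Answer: 94249/400 ≈ 235.62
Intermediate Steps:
u = 23/20 ≈ 1.1500
D = -33/2 (D = -7 + (-4 + 5*(-3*0 - 3))/2 = -7 + (-4 + 5*(0 - 3))/2 = -7 + (-4 + 5*(-3))/2 = -7 + (-4 - 15)/2 = -7 + (½)*(-19) = -7 - 19/2 = -33/2 ≈ -16.500)
(u + D)² = (23/20 - 33/2)² = (-307/20)² = 94249/400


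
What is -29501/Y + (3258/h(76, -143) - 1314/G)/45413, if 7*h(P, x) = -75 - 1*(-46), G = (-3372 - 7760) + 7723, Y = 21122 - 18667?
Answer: -132637712098433/11021905625815 ≈ -12.034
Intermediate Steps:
Y = 2455
G = -3409 (G = -11132 + 7723 = -3409)
h(P, x) = -29/7 (h(P, x) = (-75 - 1*(-46))/7 = (-75 + 46)/7 = (⅐)*(-29) = -29/7)
-29501/Y + (3258/h(76, -143) - 1314/G)/45413 = -29501/2455 + (3258/(-29/7) - 1314/(-3409))/45413 = -29501*1/2455 + (3258*(-7/29) - 1314*(-1/3409))*(1/45413) = -29501/2455 + (-22806/29 + 1314/3409)*(1/45413) = -29501/2455 - 77707548/98861*1/45413 = -29501/2455 - 77707548/4489574593 = -132637712098433/11021905625815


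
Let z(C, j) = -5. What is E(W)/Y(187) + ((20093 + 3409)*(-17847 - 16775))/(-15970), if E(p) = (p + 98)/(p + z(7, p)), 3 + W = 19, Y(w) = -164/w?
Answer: 33353398539/654770 ≈ 50939.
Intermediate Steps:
W = 16 (W = -3 + 19 = 16)
E(p) = (98 + p)/(-5 + p) (E(p) = (p + 98)/(p - 5) = (98 + p)/(-5 + p))
E(W)/Y(187) + ((20093 + 3409)*(-17847 - 16775))/(-15970) = ((98 + 16)/(-5 + 16))/((-164/187)) + ((20093 + 3409)*(-17847 - 16775))/(-15970) = (114/11)/((-164*1/187)) + (23502*(-34622))*(-1/15970) = ((1/11)*114)/(-164/187) - 813686244*(-1/15970) = (114/11)*(-187/164) + 406843122/7985 = -969/82 + 406843122/7985 = 33353398539/654770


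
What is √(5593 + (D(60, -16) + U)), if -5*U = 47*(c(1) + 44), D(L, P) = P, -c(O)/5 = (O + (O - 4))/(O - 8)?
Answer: √6341615/35 ≈ 71.950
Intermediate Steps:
c(O) = -5*(-4 + 2*O)/(-8 + O) (c(O) = -5*(O + (O - 4))/(O - 8) = -5*(O + (-4 + O))/(-8 + O) = -5*(-4 + 2*O)/(-8 + O))
U = -14006/35 (U = -47*(10*(2 - 1*1)/(-8 + 1) + 44)/5 = -47*(10*(2 - 1)/(-7) + 44)/5 = -47*(10*(-⅐)*1 + 44)/5 = -47*(-10/7 + 44)/5 = -47*298/(5*7) = -⅕*14006/7 = -14006/35 ≈ -400.17)
√(5593 + (D(60, -16) + U)) = √(5593 + (-16 - 14006/35)) = √(5593 - 14566/35) = √(181189/35) = √6341615/35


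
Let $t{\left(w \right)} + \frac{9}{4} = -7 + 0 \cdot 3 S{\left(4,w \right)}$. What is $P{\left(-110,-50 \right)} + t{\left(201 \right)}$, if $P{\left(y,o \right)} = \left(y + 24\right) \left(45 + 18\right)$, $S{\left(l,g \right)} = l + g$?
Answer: $- \frac{21709}{4} \approx -5427.3$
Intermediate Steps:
$S{\left(l,g \right)} = g + l$
$P{\left(y,o \right)} = 1512 + 63 y$ ($P{\left(y,o \right)} = \left(24 + y\right) 63 = 1512 + 63 y$)
$t{\left(w \right)} = - \frac{37}{4}$ ($t{\left(w \right)} = - \frac{9}{4} + \left(-7 + 0 \cdot 3 \left(w + 4\right)\right) = - \frac{9}{4} - \left(7 + 0 \left(4 + w\right)\right) = - \frac{9}{4} + \left(-7 + 0\right) = - \frac{9}{4} - 7 = - \frac{37}{4}$)
$P{\left(-110,-50 \right)} + t{\left(201 \right)} = \left(1512 + 63 \left(-110\right)\right) - \frac{37}{4} = \left(1512 - 6930\right) - \frac{37}{4} = -5418 - \frac{37}{4} = - \frac{21709}{4}$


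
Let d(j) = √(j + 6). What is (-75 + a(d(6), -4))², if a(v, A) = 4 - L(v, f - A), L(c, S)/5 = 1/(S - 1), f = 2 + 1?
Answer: 185761/36 ≈ 5160.0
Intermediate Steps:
f = 3
d(j) = √(6 + j)
L(c, S) = 5/(-1 + S) (L(c, S) = 5/(S - 1) = 5/(-1 + S))
a(v, A) = 4 - 5/(2 - A) (a(v, A) = 4 - 5/(-1 + (3 - A)) = 4 - 5/(2 - A))
(-75 + a(d(6), -4))² = (-75 + (-3 + 4*(-4))/(-2 - 4))² = (-75 + (-3 - 16)/(-6))² = (-75 - ⅙*(-19))² = (-75 + 19/6)² = (-431/6)² = 185761/36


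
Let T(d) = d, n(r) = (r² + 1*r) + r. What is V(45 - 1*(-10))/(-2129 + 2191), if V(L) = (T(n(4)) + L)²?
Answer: 6241/62 ≈ 100.66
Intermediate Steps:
n(r) = r² + 2*r (n(r) = (r² + r) + r = (r + r²) + r = r² + 2*r)
V(L) = (24 + L)² (V(L) = (4*(2 + 4) + L)² = (4*6 + L)² = (24 + L)²)
V(45 - 1*(-10))/(-2129 + 2191) = (24 + (45 - 1*(-10)))²/(-2129 + 2191) = (24 + (45 + 10))²/62 = (24 + 55)²*(1/62) = 79²*(1/62) = 6241*(1/62) = 6241/62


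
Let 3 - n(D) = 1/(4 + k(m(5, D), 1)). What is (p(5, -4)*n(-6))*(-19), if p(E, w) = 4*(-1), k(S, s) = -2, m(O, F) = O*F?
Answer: 190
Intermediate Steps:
m(O, F) = F*O
p(E, w) = -4
n(D) = 5/2 (n(D) = 3 - 1/(4 - 2) = 3 - 1/2 = 3 - 1*½ = 3 - ½ = 5/2)
(p(5, -4)*n(-6))*(-19) = -4*5/2*(-19) = -10*(-19) = 190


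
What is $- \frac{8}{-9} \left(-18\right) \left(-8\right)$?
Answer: $128$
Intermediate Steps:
$- \frac{8}{-9} \left(-18\right) \left(-8\right) = \left(-8\right) \left(- \frac{1}{9}\right) \left(-18\right) \left(-8\right) = \frac{8}{9} \left(-18\right) \left(-8\right) = \left(-16\right) \left(-8\right) = 128$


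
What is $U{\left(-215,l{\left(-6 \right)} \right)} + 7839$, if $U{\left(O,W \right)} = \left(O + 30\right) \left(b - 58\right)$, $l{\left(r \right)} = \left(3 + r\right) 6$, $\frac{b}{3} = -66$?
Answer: $55199$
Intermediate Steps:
$b = -198$ ($b = 3 \left(-66\right) = -198$)
$l{\left(r \right)} = 18 + 6 r$
$U{\left(O,W \right)} = -7680 - 256 O$ ($U{\left(O,W \right)} = \left(O + 30\right) \left(-198 - 58\right) = \left(30 + O\right) \left(-256\right) = -7680 - 256 O$)
$U{\left(-215,l{\left(-6 \right)} \right)} + 7839 = \left(-7680 - -55040\right) + 7839 = \left(-7680 + 55040\right) + 7839 = 47360 + 7839 = 55199$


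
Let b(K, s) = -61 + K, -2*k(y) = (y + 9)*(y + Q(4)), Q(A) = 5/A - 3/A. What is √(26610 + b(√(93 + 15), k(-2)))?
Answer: √(26549 + 6*√3) ≈ 162.97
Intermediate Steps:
Q(A) = 2/A
k(y) = -(½ + y)*(9 + y)/2 (k(y) = -(y + 9)*(y + 2/4)/2 = -(9 + y)*(y + 2*(¼))/2 = -(9 + y)*(y + ½)/2 = -(9 + y)*(½ + y)/2 = -(½ + y)*(9 + y)/2)
√(26610 + b(√(93 + 15), k(-2))) = √(26610 + (-61 + √(93 + 15))) = √(26610 + (-61 + √108)) = √(26610 + (-61 + 6*√3)) = √(26549 + 6*√3)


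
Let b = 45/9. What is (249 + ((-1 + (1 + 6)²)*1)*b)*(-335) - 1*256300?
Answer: -420115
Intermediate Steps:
b = 5 (b = 45*(⅑) = 5)
(249 + ((-1 + (1 + 6)²)*1)*b)*(-335) - 1*256300 = (249 + ((-1 + (1 + 6)²)*1)*5)*(-335) - 1*256300 = (249 + ((-1 + 7²)*1)*5)*(-335) - 256300 = (249 + ((-1 + 49)*1)*5)*(-335) - 256300 = (249 + (48*1)*5)*(-335) - 256300 = (249 + 48*5)*(-335) - 256300 = (249 + 240)*(-335) - 256300 = 489*(-335) - 256300 = -163815 - 256300 = -420115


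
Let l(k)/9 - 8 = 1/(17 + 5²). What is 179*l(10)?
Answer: 180969/14 ≈ 12926.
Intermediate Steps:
l(k) = 1011/14 (l(k) = 72 + 9/(17 + 5²) = 72 + 9/(17 + 25) = 72 + 9/42 = 72 + 9*(1/42) = 72 + 3/14 = 1011/14)
179*l(10) = 179*(1011/14) = 180969/14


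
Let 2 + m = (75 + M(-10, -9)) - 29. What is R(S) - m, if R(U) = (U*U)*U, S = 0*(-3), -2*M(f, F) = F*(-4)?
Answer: -26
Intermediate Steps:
M(f, F) = 2*F (M(f, F) = -F*(-4)/2 = -(-2)*F = 2*F)
S = 0
R(U) = U³ (R(U) = U²*U = U³)
m = 26 (m = -2 + ((75 + 2*(-9)) - 29) = -2 + ((75 - 18) - 29) = -2 + (57 - 29) = -2 + 28 = 26)
R(S) - m = 0³ - 1*26 = 0 - 26 = -26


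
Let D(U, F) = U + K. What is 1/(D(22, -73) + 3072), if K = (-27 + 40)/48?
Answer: 48/148525 ≈ 0.00032318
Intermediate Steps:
K = 13/48 (K = 13*(1/48) = 13/48 ≈ 0.27083)
D(U, F) = 13/48 + U (D(U, F) = U + 13/48 = 13/48 + U)
1/(D(22, -73) + 3072) = 1/((13/48 + 22) + 3072) = 1/(1069/48 + 3072) = 1/(148525/48) = 48/148525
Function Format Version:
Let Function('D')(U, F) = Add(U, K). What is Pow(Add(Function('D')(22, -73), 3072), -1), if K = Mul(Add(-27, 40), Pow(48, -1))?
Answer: Rational(48, 148525) ≈ 0.00032318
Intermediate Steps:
K = Rational(13, 48) (K = Mul(13, Rational(1, 48)) = Rational(13, 48) ≈ 0.27083)
Function('D')(U, F) = Add(Rational(13, 48), U) (Function('D')(U, F) = Add(U, Rational(13, 48)) = Add(Rational(13, 48), U))
Pow(Add(Function('D')(22, -73), 3072), -1) = Pow(Add(Add(Rational(13, 48), 22), 3072), -1) = Pow(Add(Rational(1069, 48), 3072), -1) = Pow(Rational(148525, 48), -1) = Rational(48, 148525)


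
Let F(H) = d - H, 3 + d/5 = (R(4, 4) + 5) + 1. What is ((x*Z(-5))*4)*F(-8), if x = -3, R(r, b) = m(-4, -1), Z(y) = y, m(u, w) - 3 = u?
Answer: 1080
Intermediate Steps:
m(u, w) = 3 + u
R(r, b) = -1 (R(r, b) = 3 - 4 = -1)
d = 10 (d = -15 + 5*((-1 + 5) + 1) = -15 + 5*(4 + 1) = -15 + 5*5 = -15 + 25 = 10)
F(H) = 10 - H
((x*Z(-5))*4)*F(-8) = (-3*(-5)*4)*(10 - 1*(-8)) = (15*4)*(10 + 8) = 60*18 = 1080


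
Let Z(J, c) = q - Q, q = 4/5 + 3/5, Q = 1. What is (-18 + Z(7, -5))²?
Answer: 7744/25 ≈ 309.76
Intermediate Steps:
q = 7/5 (q = 4*(⅕) + 3*(⅕) = ⅘ + ⅗ = 7/5 ≈ 1.4000)
Z(J, c) = ⅖ (Z(J, c) = 7/5 - 1*1 = 7/5 - 1 = ⅖)
(-18 + Z(7, -5))² = (-18 + ⅖)² = (-88/5)² = 7744/25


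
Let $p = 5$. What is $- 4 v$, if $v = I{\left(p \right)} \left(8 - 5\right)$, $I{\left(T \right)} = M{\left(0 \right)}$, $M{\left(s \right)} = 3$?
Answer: $-36$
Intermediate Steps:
$I{\left(T \right)} = 3$
$v = 9$ ($v = 3 \left(8 - 5\right) = 3 \cdot 3 = 9$)
$- 4 v = \left(-4\right) 9 = -36$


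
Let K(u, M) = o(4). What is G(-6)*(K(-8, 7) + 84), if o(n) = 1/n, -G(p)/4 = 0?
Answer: 0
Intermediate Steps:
G(p) = 0 (G(p) = -4*0 = 0)
K(u, M) = ¼ (K(u, M) = 1/4 = ¼)
G(-6)*(K(-8, 7) + 84) = 0*(¼ + 84) = 0*(337/4) = 0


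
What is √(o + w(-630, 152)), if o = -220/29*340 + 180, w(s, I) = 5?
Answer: 3*I*√223735/29 ≈ 48.932*I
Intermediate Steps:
o = -69580/29 (o = -220*1/29*340 + 180 = -220/29*340 + 180 = -74800/29 + 180 = -69580/29 ≈ -2399.3)
√(o + w(-630, 152)) = √(-69580/29 + 5) = √(-69435/29) = 3*I*√223735/29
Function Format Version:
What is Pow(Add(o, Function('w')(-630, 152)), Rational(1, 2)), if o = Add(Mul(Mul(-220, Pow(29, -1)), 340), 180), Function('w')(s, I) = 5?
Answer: Mul(Rational(3, 29), I, Pow(223735, Rational(1, 2))) ≈ Mul(48.932, I)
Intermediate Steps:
o = Rational(-69580, 29) (o = Add(Mul(Mul(-220, Rational(1, 29)), 340), 180) = Add(Mul(Rational(-220, 29), 340), 180) = Add(Rational(-74800, 29), 180) = Rational(-69580, 29) ≈ -2399.3)
Pow(Add(o, Function('w')(-630, 152)), Rational(1, 2)) = Pow(Add(Rational(-69580, 29), 5), Rational(1, 2)) = Pow(Rational(-69435, 29), Rational(1, 2)) = Mul(Rational(3, 29), I, Pow(223735, Rational(1, 2)))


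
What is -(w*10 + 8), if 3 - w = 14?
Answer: 102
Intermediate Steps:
w = -11 (w = 3 - 1*14 = 3 - 14 = -11)
-(w*10 + 8) = -(-11*10 + 8) = -(-110 + 8) = -1*(-102) = 102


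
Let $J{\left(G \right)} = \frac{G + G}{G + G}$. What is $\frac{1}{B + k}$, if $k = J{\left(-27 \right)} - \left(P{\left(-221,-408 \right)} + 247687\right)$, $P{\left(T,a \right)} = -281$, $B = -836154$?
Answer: $- \frac{1}{1083559} \approx -9.2288 \cdot 10^{-7}$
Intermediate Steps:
$J{\left(G \right)} = 1$ ($J{\left(G \right)} = \frac{2 G}{2 G} = 2 G \frac{1}{2 G} = 1$)
$k = -247405$ ($k = 1 - \left(-281 + 247687\right) = 1 - 247406 = -247405$)
$\frac{1}{B + k} = \frac{1}{-836154 - 247405} = \frac{1}{-1083559} = - \frac{1}{1083559}$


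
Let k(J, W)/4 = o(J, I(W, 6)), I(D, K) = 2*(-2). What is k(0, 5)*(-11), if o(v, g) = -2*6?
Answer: 528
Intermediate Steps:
I(D, K) = -4
o(v, g) = -12
k(J, W) = -48 (k(J, W) = 4*(-12) = -48)
k(0, 5)*(-11) = -48*(-11) = 528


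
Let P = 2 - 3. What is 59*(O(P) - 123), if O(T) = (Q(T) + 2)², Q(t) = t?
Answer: -7198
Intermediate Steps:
P = -1
O(T) = (2 + T)² (O(T) = (T + 2)² = (2 + T)²)
59*(O(P) - 123) = 59*((2 - 1)² - 123) = 59*(1² - 123) = 59*(1 - 123) = 59*(-122) = -7198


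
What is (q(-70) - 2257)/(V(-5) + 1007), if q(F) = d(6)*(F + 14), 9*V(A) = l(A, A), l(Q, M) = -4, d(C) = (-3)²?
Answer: -24849/9059 ≈ -2.7430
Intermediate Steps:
d(C) = 9
V(A) = -4/9 (V(A) = (⅑)*(-4) = -4/9)
q(F) = 126 + 9*F (q(F) = 9*(F + 14) = 9*(14 + F) = 126 + 9*F)
(q(-70) - 2257)/(V(-5) + 1007) = ((126 + 9*(-70)) - 2257)/(-4/9 + 1007) = ((126 - 630) - 2257)/(9059/9) = (-504 - 2257)*(9/9059) = -2761*9/9059 = -24849/9059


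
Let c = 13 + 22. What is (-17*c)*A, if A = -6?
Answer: 3570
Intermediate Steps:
c = 35
(-17*c)*A = -17*35*(-6) = -595*(-6) = 3570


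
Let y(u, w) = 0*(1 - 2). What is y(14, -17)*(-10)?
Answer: 0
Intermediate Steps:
y(u, w) = 0 (y(u, w) = 0*(-1) = 0)
y(14, -17)*(-10) = 0*(-10) = 0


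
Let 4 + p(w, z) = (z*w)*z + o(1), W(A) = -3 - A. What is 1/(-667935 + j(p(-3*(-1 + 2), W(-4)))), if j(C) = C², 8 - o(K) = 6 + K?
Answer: -1/667899 ≈ -1.4972e-6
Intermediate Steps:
o(K) = 2 - K (o(K) = 8 - (6 + K) = 8 + (-6 - K) = 2 - K)
p(w, z) = -3 + w*z² (p(w, z) = -4 + ((z*w)*z + (2 - 1*1)) = -4 + ((w*z)*z + (2 - 1)) = -4 + (w*z² + 1) = -4 + (1 + w*z²) = -3 + w*z²)
1/(-667935 + j(p(-3*(-1 + 2), W(-4)))) = 1/(-667935 + (-3 + (-3*(-1 + 2))*(-3 - 1*(-4))²)²) = 1/(-667935 + (-3 + (-3*1)*(-3 + 4)²)²) = 1/(-667935 + (-3 - 3*1²)²) = 1/(-667935 + (-3 - 3*1)²) = 1/(-667935 + (-3 - 3)²) = 1/(-667935 + (-6)²) = 1/(-667935 + 36) = 1/(-667899) = -1/667899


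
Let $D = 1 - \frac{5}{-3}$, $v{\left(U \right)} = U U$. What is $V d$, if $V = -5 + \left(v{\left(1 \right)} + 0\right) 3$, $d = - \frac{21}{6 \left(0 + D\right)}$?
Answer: $\frac{21}{8} \approx 2.625$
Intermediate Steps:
$v{\left(U \right)} = U^{2}$
$D = \frac{8}{3}$ ($D = 1 - - \frac{5}{3} = 1 + \frac{5}{3} = \frac{8}{3} \approx 2.6667$)
$d = - \frac{21}{16}$ ($d = - \frac{21}{6 \left(0 + \frac{8}{3}\right)} = - \frac{21}{6 \cdot \frac{8}{3}} = - \frac{21}{16} \approx -1.3125$)
$V = -2$ ($V = -5 + \left(1^{2} + 0\right) 3 = -5 + \left(1 + 0\right) 3 = -5 + 1 \cdot 3 = -5 + 3 = -2$)
$V d = \left(-2\right) \left(- \frac{21}{16}\right) = \frac{21}{8}$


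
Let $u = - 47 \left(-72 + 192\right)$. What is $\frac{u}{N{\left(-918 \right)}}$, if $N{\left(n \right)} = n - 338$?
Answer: $\frac{705}{157} \approx 4.4904$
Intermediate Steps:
$u = -5640$ ($u = \left(-47\right) 120 = -5640$)
$N{\left(n \right)} = -338 + n$
$\frac{u}{N{\left(-918 \right)}} = - \frac{5640}{-338 - 918} = - \frac{5640}{-1256} = \left(-5640\right) \left(- \frac{1}{1256}\right) = \frac{705}{157}$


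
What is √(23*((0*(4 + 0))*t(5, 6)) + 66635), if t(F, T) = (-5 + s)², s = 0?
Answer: √66635 ≈ 258.14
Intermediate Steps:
t(F, T) = 25 (t(F, T) = (-5 + 0)² = (-5)² = 25)
√(23*((0*(4 + 0))*t(5, 6)) + 66635) = √(23*((0*(4 + 0))*25) + 66635) = √(23*((0*4)*25) + 66635) = √(23*(0*25) + 66635) = √(23*0 + 66635) = √(0 + 66635) = √66635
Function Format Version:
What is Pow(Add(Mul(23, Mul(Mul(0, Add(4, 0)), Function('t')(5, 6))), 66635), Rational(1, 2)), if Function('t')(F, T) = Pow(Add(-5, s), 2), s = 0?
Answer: Pow(66635, Rational(1, 2)) ≈ 258.14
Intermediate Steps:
Function('t')(F, T) = 25 (Function('t')(F, T) = Pow(Add(-5, 0), 2) = Pow(-5, 2) = 25)
Pow(Add(Mul(23, Mul(Mul(0, Add(4, 0)), Function('t')(5, 6))), 66635), Rational(1, 2)) = Pow(Add(Mul(23, Mul(Mul(0, Add(4, 0)), 25)), 66635), Rational(1, 2)) = Pow(Add(Mul(23, Mul(Mul(0, 4), 25)), 66635), Rational(1, 2)) = Pow(Add(Mul(23, Mul(0, 25)), 66635), Rational(1, 2)) = Pow(Add(Mul(23, 0), 66635), Rational(1, 2)) = Pow(Add(0, 66635), Rational(1, 2)) = Pow(66635, Rational(1, 2))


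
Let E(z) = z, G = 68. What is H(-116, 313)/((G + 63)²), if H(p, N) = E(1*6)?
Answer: 6/17161 ≈ 0.00034963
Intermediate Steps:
H(p, N) = 6 (H(p, N) = 1*6 = 6)
H(-116, 313)/((G + 63)²) = 6/((68 + 63)²) = 6/(131²) = 6/17161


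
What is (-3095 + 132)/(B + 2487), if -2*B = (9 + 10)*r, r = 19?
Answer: -5926/4613 ≈ -1.2846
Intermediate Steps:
B = -361/2 (B = -(9 + 10)*19/2 = -19*19/2 = -1/2*361 = -361/2 ≈ -180.50)
(-3095 + 132)/(B + 2487) = (-3095 + 132)/(-361/2 + 2487) = -2963/4613/2 = -2963*2/4613 = -5926/4613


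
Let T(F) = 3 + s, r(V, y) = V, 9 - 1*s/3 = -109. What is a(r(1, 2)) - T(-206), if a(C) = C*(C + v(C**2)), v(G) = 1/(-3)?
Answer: -1069/3 ≈ -356.33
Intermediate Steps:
s = 354 (s = 27 - 3*(-109) = 27 + 327 = 354)
v(G) = -1/3
T(F) = 357 (T(F) = 3 + 354 = 357)
a(C) = C*(-1/3 + C) (a(C) = C*(C - 1/3) = C*(-1/3 + C))
a(r(1, 2)) - T(-206) = 1*(-1/3 + 1) - 1*357 = 1*(2/3) - 357 = 2/3 - 357 = -1069/3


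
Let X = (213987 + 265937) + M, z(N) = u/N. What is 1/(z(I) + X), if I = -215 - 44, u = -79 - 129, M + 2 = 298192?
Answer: 259/201531734 ≈ 1.2852e-6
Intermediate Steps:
M = 298190 (M = -2 + 298192 = 298190)
u = -208
I = -259
z(N) = -208/N
X = 778114 (X = (213987 + 265937) + 298190 = 479924 + 298190 = 778114)
1/(z(I) + X) = 1/(-208/(-259) + 778114) = 1/(-208*(-1/259) + 778114) = 1/(208/259 + 778114) = 1/(201531734/259) = 259/201531734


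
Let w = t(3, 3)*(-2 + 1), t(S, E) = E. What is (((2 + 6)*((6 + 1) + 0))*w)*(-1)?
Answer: 168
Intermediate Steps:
w = -3 (w = 3*(-2 + 1) = 3*(-1) = -3)
(((2 + 6)*((6 + 1) + 0))*w)*(-1) = (((2 + 6)*((6 + 1) + 0))*(-3))*(-1) = ((8*(7 + 0))*(-3))*(-1) = ((8*7)*(-3))*(-1) = (56*(-3))*(-1) = -168*(-1) = 168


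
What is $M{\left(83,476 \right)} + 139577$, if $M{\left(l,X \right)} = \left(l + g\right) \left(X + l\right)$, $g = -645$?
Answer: $-174581$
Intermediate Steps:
$M{\left(l,X \right)} = \left(-645 + l\right) \left(X + l\right)$ ($M{\left(l,X \right)} = \left(l - 645\right) \left(X + l\right) = \left(-645 + l\right) \left(X + l\right)$)
$M{\left(83,476 \right)} + 139577 = \left(83^{2} - 307020 - 53535 + 476 \cdot 83\right) + 139577 = \left(6889 - 307020 - 53535 + 39508\right) + 139577 = -314158 + 139577 = -174581$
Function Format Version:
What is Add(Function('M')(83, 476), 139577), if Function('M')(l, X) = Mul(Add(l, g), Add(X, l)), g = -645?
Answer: -174581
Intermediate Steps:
Function('M')(l, X) = Mul(Add(-645, l), Add(X, l)) (Function('M')(l, X) = Mul(Add(l, -645), Add(X, l)) = Mul(Add(-645, l), Add(X, l)))
Add(Function('M')(83, 476), 139577) = Add(Add(Pow(83, 2), Mul(-645, 476), Mul(-645, 83), Mul(476, 83)), 139577) = Add(Add(6889, -307020, -53535, 39508), 139577) = Add(-314158, 139577) = -174581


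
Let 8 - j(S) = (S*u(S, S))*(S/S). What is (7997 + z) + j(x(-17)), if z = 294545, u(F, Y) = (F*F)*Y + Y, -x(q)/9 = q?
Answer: -547702140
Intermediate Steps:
x(q) = -9*q
u(F, Y) = Y + Y*F² (u(F, Y) = F²*Y + Y = Y*F² + Y = Y + Y*F²)
j(S) = 8 - S²*(1 + S²) (j(S) = 8 - S*(S*(1 + S²))*S/S = 8 - S²*(1 + S²))
(7997 + z) + j(x(-17)) = (7997 + 294545) + (8 - (-9*(-17))² - (-9*(-17))⁴) = 302542 + (8 - 1*153² - 1*153⁴) = 302542 + (8 - 1*23409 - 1*547981281) = 302542 + (8 - 23409 - 547981281) = 302542 - 548004682 = -547702140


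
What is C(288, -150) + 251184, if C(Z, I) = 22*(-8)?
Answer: 251008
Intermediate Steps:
C(Z, I) = -176
C(288, -150) + 251184 = -176 + 251184 = 251008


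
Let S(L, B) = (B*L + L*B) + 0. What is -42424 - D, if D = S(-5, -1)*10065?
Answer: -143074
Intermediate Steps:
S(L, B) = 2*B*L (S(L, B) = (B*L + B*L) + 0 = 2*B*L + 0 = 2*B*L)
D = 100650 (D = (2*(-1)*(-5))*10065 = 10*10065 = 100650)
-42424 - D = -42424 - 1*100650 = -42424 - 100650 = -143074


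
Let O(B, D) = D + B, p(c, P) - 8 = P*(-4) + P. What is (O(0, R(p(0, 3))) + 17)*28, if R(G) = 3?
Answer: 560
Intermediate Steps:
p(c, P) = 8 - 3*P (p(c, P) = 8 + (P*(-4) + P) = 8 + (-4*P + P) = 8 - 3*P)
O(B, D) = B + D
(O(0, R(p(0, 3))) + 17)*28 = ((0 + 3) + 17)*28 = (3 + 17)*28 = 20*28 = 560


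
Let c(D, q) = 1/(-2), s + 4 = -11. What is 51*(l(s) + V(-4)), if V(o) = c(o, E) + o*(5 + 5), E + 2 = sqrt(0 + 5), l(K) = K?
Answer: -5661/2 ≈ -2830.5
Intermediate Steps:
s = -15 (s = -4 - 11 = -15)
E = -2 + sqrt(5) (E = -2 + sqrt(0 + 5) = -2 + sqrt(5) ≈ 0.23607)
c(D, q) = -1/2
V(o) = -1/2 + 10*o (V(o) = -1/2 + o*(5 + 5) = -1/2 + o*10 = -1/2 + 10*o)
51*(l(s) + V(-4)) = 51*(-15 + (-1/2 + 10*(-4))) = 51*(-15 + (-1/2 - 40)) = 51*(-15 - 81/2) = 51*(-111/2) = -5661/2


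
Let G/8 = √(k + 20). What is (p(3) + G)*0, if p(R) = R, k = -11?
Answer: 0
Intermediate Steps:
G = 24 (G = 8*√(-11 + 20) = 8*√9 = 8*3 = 24)
(p(3) + G)*0 = (3 + 24)*0 = 27*0 = 0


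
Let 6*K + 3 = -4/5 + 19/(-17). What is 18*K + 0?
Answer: -1254/85 ≈ -14.753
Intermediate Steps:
K = -209/255 (K = -½ + (-4/5 + 19/(-17))/6 = -½ + (-4*⅕ + 19*(-1/17))/6 = -½ + (-⅘ - 19/17)/6 = -½ + (⅙)*(-163/85) = -½ - 163/510 = -209/255 ≈ -0.81961)
18*K + 0 = 18*(-209/255) + 0 = -1254/85 + 0 = -1254/85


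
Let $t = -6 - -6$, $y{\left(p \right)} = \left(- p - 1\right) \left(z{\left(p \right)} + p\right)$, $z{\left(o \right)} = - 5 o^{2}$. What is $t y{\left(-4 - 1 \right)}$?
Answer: $0$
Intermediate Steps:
$y{\left(p \right)} = \left(-1 - p\right) \left(p - 5 p^{2}\right)$ ($y{\left(p \right)} = \left(- p - 1\right) \left(- 5 p^{2} + p\right) = \left(-1 - p\right) \left(p - 5 p^{2}\right)$)
$t = 0$ ($t = -6 + 6 = 0$)
$t y{\left(-4 - 1 \right)} = 0 \left(-4 - 1\right) \left(-1 + 4 \left(-4 - 1\right) + 5 \left(-4 - 1\right)^{2}\right) = 0 \left(- 5 \left(-1 + 4 \left(-5\right) + 5 \left(-5\right)^{2}\right)\right) = 0 \left(- 5 \left(-1 - 20 + 5 \cdot 25\right)\right) = 0 \left(- 5 \left(-1 - 20 + 125\right)\right) = 0 \left(\left(-5\right) 104\right) = 0 \left(-520\right) = 0$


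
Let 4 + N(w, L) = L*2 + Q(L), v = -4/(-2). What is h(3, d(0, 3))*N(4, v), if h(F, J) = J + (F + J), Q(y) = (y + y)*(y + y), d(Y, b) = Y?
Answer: 48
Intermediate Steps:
Q(y) = 4*y² (Q(y) = (2*y)*(2*y) = 4*y²)
v = 2 (v = -4*(-½) = 2)
N(w, L) = -4 + 2*L + 4*L² (N(w, L) = -4 + (L*2 + 4*L²) = -4 + (2*L + 4*L²) = -4 + 2*L + 4*L²)
h(F, J) = F + 2*J
h(3, d(0, 3))*N(4, v) = (3 + 2*0)*(-4 + 2*2 + 4*2²) = (3 + 0)*(-4 + 4 + 4*4) = 3*(-4 + 4 + 16) = 3*16 = 48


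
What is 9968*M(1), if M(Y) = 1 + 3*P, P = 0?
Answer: 9968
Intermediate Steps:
M(Y) = 1 (M(Y) = 1 + 3*0 = 1 + 0 = 1)
9968*M(1) = 9968*1 = 9968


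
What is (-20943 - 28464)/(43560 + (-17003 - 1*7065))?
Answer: -49407/19492 ≈ -2.5347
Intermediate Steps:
(-20943 - 28464)/(43560 + (-17003 - 1*7065)) = -49407/(43560 + (-17003 - 7065)) = -49407/(43560 - 24068) = -49407/19492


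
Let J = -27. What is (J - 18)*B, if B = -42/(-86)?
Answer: -945/43 ≈ -21.977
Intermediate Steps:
B = 21/43 (B = -42*(-1/86) = 21/43 ≈ 0.48837)
(J - 18)*B = (-27 - 18)*(21/43) = -45*21/43 = -945/43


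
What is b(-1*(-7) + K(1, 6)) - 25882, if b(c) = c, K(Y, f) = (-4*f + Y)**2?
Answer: -25346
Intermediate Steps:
K(Y, f) = (Y - 4*f)**2
b(-1*(-7) + K(1, 6)) - 25882 = (-1*(-7) + (1 - 4*6)**2) - 25882 = (7 + (1 - 24)**2) - 25882 = (7 + (-23)**2) - 25882 = (7 + 529) - 25882 = 536 - 25882 = -25346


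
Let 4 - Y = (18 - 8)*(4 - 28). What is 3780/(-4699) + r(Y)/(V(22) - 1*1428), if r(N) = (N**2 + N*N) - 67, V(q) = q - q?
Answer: -564602335/6710172 ≈ -84.141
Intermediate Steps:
V(q) = 0
Y = 244 (Y = 4 - (18 - 8)*(4 - 28) = 4 - 10*(-24) = 4 - 1*(-240) = 4 + 240 = 244)
r(N) = -67 + 2*N**2 (r(N) = (N**2 + N**2) - 67 = 2*N**2 - 67 = -67 + 2*N**2)
3780/(-4699) + r(Y)/(V(22) - 1*1428) = 3780/(-4699) + (-67 + 2*244**2)/(0 - 1*1428) = 3780*(-1/4699) + (-67 + 2*59536)/(0 - 1428) = -3780/4699 + (-67 + 119072)/(-1428) = -3780/4699 + 119005*(-1/1428) = -3780/4699 - 119005/1428 = -564602335/6710172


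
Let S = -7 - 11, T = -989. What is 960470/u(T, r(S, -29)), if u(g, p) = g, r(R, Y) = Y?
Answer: -960470/989 ≈ -971.15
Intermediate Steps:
S = -18
960470/u(T, r(S, -29)) = 960470/(-989) = 960470*(-1/989) = -960470/989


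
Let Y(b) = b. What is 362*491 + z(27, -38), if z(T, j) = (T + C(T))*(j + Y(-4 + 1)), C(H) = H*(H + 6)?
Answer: 140104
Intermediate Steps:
C(H) = H*(6 + H)
z(T, j) = (-3 + j)*(T + T*(6 + T)) (z(T, j) = (T + T*(6 + T))*(j + (-4 + 1)) = (T + T*(6 + T))*(j - 3) = (T + T*(6 + T))*(-3 + j) = (-3 + j)*(T + T*(6 + T)))
362*491 + z(27, -38) = 362*491 + 27*(-21 - 38 - 3*27 - 38*(6 + 27)) = 177742 + 27*(-21 - 38 - 81 - 38*33) = 177742 + 27*(-21 - 38 - 81 - 1254) = 177742 + 27*(-1394) = 177742 - 37638 = 140104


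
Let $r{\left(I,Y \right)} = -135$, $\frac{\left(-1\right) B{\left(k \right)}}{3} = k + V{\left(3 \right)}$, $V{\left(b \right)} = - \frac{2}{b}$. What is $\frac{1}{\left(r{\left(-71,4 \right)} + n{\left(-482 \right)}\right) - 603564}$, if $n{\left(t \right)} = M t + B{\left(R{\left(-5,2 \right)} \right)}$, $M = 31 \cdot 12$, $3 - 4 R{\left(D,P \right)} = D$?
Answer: $- \frac{1}{783007} \approx -1.2771 \cdot 10^{-6}$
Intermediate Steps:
$R{\left(D,P \right)} = \frac{3}{4} - \frac{D}{4}$
$B{\left(k \right)} = 2 - 3 k$ ($B{\left(k \right)} = - 3 \left(k - \frac{2}{3}\right) = - 3 \left(- \frac{2}{3} + k\right) = 2 - 3 k$)
$M = 372$
$n{\left(t \right)} = -4 + 372 t$ ($n{\left(t \right)} = 372 t + \left(2 - 3 \left(\frac{3}{4} - - \frac{5}{4}\right)\right) = 372 t + \left(2 - 3 \left(\frac{3}{4} + \frac{5}{4}\right)\right) = 372 t + \left(2 - 6\right) = 372 t - 4 = -4 + 372 t$)
$\frac{1}{\left(r{\left(-71,4 \right)} + n{\left(-482 \right)}\right) - 603564} = \frac{1}{\left(-135 + \left(-4 + 372 \left(-482\right)\right)\right) - 603564} = \frac{1}{\left(-135 - 179308\right) - 603564} = \frac{1}{-179443 - 603564} = \frac{1}{-783007} = - \frac{1}{783007}$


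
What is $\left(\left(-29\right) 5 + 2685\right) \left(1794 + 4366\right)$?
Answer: $15646400$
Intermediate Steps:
$\left(\left(-29\right) 5 + 2685\right) \left(1794 + 4366\right) = \left(-145 + 2685\right) 6160 = 2540 \cdot 6160 = 15646400$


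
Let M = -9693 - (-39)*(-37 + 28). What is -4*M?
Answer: 40176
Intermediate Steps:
M = -10044 (M = -9693 - (-39)*(-9) = -9693 - 1*351 = -9693 - 351 = -10044)
-4*M = -4*(-10044) = 40176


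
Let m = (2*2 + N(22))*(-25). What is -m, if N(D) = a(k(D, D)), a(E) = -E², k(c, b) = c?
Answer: -12000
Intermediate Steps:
N(D) = -D²
m = 12000 (m = (2*2 - 1*22²)*(-25) = (4 - 1*484)*(-25) = (4 - 484)*(-25) = -480*(-25) = 12000)
-m = -1*12000 = -12000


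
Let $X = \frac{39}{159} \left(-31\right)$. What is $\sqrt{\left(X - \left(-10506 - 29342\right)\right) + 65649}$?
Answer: $\frac{\sqrt{296319714}}{53} \approx 324.79$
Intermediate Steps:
$X = - \frac{403}{53}$ ($X = 39 \cdot \frac{1}{159} \left(-31\right) = \frac{13}{53} \left(-31\right) = - \frac{403}{53} \approx -7.6038$)
$\sqrt{\left(X - \left(-10506 - 29342\right)\right) + 65649} = \sqrt{\left(- \frac{403}{53} - \left(-10506 - 29342\right)\right) + 65649} = \sqrt{\left(- \frac{403}{53} - -39848\right) + 65649} = \sqrt{\left(- \frac{403}{53} + 39848\right) + 65649} = \sqrt{\frac{2111541}{53} + 65649} = \sqrt{\frac{5590938}{53}} = \frac{\sqrt{296319714}}{53}$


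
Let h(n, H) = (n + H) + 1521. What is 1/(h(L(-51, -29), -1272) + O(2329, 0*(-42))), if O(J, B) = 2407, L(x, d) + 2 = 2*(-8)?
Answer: 1/2638 ≈ 0.00037907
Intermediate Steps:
L(x, d) = -18 (L(x, d) = -2 + 2*(-8) = -2 - 16 = -18)
h(n, H) = 1521 + H + n (h(n, H) = (H + n) + 1521 = 1521 + H + n)
1/(h(L(-51, -29), -1272) + O(2329, 0*(-42))) = 1/((1521 - 1272 - 18) + 2407) = 1/(231 + 2407) = 1/2638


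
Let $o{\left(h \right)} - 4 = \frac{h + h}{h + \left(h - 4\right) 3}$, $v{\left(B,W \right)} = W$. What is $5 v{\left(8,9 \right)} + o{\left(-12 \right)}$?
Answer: $\frac{247}{5} \approx 49.4$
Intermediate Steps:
$o{\left(h \right)} = 4 + \frac{2 h}{-12 + 4 h}$ ($o{\left(h \right)} = 4 + \frac{h + h}{h + \left(h - 4\right) 3} = 4 + \frac{2 h}{h + \left(-4 + h\right) 3} = 4 + \frac{2 h}{h + \left(-12 + 3 h\right)} = 4 + \frac{2 h}{-12 + 4 h}$)
$5 v{\left(8,9 \right)} + o{\left(-12 \right)} = 5 \cdot 9 + \frac{3 \left(-8 + 3 \left(-12\right)\right)}{2 \left(-3 - 12\right)} = 45 + \frac{3 \left(-8 - 36\right)}{2 \left(-15\right)} = 45 + \frac{3}{2} \left(- \frac{1}{15}\right) \left(-44\right) = 45 + \frac{22}{5} = \frac{247}{5}$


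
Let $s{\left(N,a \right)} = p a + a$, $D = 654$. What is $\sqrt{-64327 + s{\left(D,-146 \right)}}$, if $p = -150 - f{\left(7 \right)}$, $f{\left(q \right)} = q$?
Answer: $i \sqrt{41551} \approx 203.84 i$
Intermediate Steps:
$p = -157$ ($p = -150 - 7 = -157$)
$s{\left(N,a \right)} = - 156 a$ ($s{\left(N,a \right)} = - 157 a + a = - 156 a$)
$\sqrt{-64327 + s{\left(D,-146 \right)}} = \sqrt{-64327 - -22776} = \sqrt{-64327 + 22776} = \sqrt{-41551} = i \sqrt{41551}$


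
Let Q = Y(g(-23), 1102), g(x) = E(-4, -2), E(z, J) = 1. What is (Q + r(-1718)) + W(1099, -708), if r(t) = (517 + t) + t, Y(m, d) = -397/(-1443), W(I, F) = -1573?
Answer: -6481559/1443 ≈ -4491.7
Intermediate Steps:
g(x) = 1
Y(m, d) = 397/1443 (Y(m, d) = -397*(-1/1443) = 397/1443)
r(t) = 517 + 2*t
Q = 397/1443 ≈ 0.27512
(Q + r(-1718)) + W(1099, -708) = (397/1443 + (517 + 2*(-1718))) - 1573 = (397/1443 + (517 - 3436)) - 1573 = (397/1443 - 2919) - 1573 = -4211720/1443 - 1573 = -6481559/1443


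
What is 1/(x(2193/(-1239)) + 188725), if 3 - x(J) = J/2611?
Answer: 1078343/203513518435 ≈ 5.2986e-6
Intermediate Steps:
x(J) = 3 - J/2611
1/(x(2193/(-1239)) + 188725) = 1/((3 - 2193/(2611*(-1239))) + 188725) = 1/((3 - 2193*(-1)/(2611*1239)) + 188725) = 1/((3 - 1/2611*(-731/413)) + 188725) = 1/((3 + 731/1078343) + 188725) = 1/(3235760/1078343 + 188725) = 1/(203513518435/1078343) = 1078343/203513518435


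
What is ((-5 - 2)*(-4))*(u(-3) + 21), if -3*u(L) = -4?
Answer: 1876/3 ≈ 625.33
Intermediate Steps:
u(L) = 4/3 (u(L) = -1/3*(-4) = 4/3)
((-5 - 2)*(-4))*(u(-3) + 21) = ((-5 - 2)*(-4))*(4/3 + 21) = -7*(-4)*(67/3) = 28*(67/3) = 1876/3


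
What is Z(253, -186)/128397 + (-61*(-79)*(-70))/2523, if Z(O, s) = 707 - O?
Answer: -4812334952/35993959 ≈ -133.70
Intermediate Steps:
Z(253, -186)/128397 + (-61*(-79)*(-70))/2523 = (707 - 1*253)/128397 + (-61*(-79)*(-70))/2523 = (707 - 253)*(1/128397) + (4819*(-70))*(1/2523) = 454*(1/128397) - 337330*1/2523 = 454/128397 - 337330/2523 = -4812334952/35993959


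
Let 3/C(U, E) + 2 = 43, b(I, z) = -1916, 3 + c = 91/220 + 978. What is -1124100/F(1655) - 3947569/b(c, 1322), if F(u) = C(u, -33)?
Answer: -29430985631/1916 ≈ -1.5361e+7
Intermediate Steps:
c = 214591/220 (c = -3 + (91/220 + 978) = -3 + 215251/220 = 214591/220 ≈ 975.41)
C(U, E) = 3/41 (C(U, E) = 3/(-2 + 43) = 3/41)
F(u) = 3/41
-1124100/F(1655) - 3947569/b(c, 1322) = -1124100/3/41 - 3947569/(-1916) = -1124100*41/3 - 3947569*(-1/1916) = -15362700 + 3947569/1916 = -29430985631/1916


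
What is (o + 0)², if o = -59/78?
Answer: 3481/6084 ≈ 0.57216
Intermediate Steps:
o = -59/78 (o = -59*1/78 = -59/78 ≈ -0.75641)
(o + 0)² = (-59/78 + 0)² = (-59/78)² = 3481/6084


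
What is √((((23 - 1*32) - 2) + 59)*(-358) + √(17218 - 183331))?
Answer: √(-17184 + 3*I*√18457) ≈ 1.554 + 131.1*I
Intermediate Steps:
√((((23 - 1*32) - 2) + 59)*(-358) + √(17218 - 183331)) = √((((23 - 32) - 2) + 59)*(-358) + √(-166113)) = √(((-9 - 2) + 59)*(-358) + 3*I*√18457) = √((-11 + 59)*(-358) + 3*I*√18457) = √(48*(-358) + 3*I*√18457) = √(-17184 + 3*I*√18457)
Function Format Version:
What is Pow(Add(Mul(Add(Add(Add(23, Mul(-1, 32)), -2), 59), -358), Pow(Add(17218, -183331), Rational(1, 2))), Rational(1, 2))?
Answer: Pow(Add(-17184, Mul(3, I, Pow(18457, Rational(1, 2)))), Rational(1, 2)) ≈ Add(1.554, Mul(131.10, I))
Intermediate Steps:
Pow(Add(Mul(Add(Add(Add(23, Mul(-1, 32)), -2), 59), -358), Pow(Add(17218, -183331), Rational(1, 2))), Rational(1, 2)) = Pow(Add(Mul(Add(Add(Add(23, -32), -2), 59), -358), Pow(-166113, Rational(1, 2))), Rational(1, 2)) = Pow(Add(Mul(Add(Add(-9, -2), 59), -358), Mul(3, I, Pow(18457, Rational(1, 2)))), Rational(1, 2)) = Pow(Add(Mul(Add(-11, 59), -358), Mul(3, I, Pow(18457, Rational(1, 2)))), Rational(1, 2)) = Pow(Add(Mul(48, -358), Mul(3, I, Pow(18457, Rational(1, 2)))), Rational(1, 2)) = Pow(Add(-17184, Mul(3, I, Pow(18457, Rational(1, 2)))), Rational(1, 2))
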